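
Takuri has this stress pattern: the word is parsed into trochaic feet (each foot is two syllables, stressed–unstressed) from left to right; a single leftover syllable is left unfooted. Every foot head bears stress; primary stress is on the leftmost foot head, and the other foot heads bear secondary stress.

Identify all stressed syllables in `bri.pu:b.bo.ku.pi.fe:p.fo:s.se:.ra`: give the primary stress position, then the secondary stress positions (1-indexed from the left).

primary 1, secondary 3, 5, 7

Parse left to right into trochaic (ˈσσ) feet: (ˈbri.pu:b) (ˈbo.ku) (ˈpi.fe:p) (ˈfo:s.se:) ra. Syllable 9 is left unfooted.
Foot heads (stressed positions): 1, 3, 5, 7.
End Rule Leftmost: primary stress on the leftmost head = syllable 1.
Secondary stress on 3, 5, 7: ˈbri.pu:b.ˌbo.ku.ˌpi.fe:p.ˌfo:s.se:.ra.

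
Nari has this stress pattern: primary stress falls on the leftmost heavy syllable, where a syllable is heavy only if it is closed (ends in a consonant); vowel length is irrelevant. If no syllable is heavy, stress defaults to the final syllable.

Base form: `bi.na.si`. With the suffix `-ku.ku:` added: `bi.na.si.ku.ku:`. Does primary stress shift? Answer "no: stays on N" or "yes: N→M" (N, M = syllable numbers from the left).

yes: 3→5

Base `bi.na.si` (3 syllables):
  Weights: 1 bi L, 2 na L, 3 si L.
  No heavy syllable in the domain; default to the final syllable = syllable 3.
  → primary stress on syllable 3.
Suffixed `bi.na.si.ku.ku:` (5 syllables):
  Weights: 1 bi L, 2 na L, 3 si L, 4 ku L, 5 ku: L.
  No heavy syllable in the domain; default to the final syllable = syllable 5.
  → primary stress on syllable 5.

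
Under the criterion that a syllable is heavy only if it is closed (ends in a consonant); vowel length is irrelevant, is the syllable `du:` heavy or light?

`du:`: long vowel, open (no coda). Open (no coda) → light.

light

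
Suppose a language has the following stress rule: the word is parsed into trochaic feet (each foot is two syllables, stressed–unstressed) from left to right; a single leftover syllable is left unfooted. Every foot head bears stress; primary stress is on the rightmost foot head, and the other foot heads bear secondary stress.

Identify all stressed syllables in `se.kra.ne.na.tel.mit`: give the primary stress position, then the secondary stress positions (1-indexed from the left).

Parse left to right into trochaic (ˈσσ) feet: (ˈse.kra) (ˈne.na) (ˈtel.mit).
Foot heads (stressed positions): 1, 3, 5.
End Rule Rightmost: primary stress on the rightmost head = syllable 5.
Secondary stress on 1, 3: ˌse.kra.ˌne.na.ˈtel.mit.

primary 5, secondary 1, 3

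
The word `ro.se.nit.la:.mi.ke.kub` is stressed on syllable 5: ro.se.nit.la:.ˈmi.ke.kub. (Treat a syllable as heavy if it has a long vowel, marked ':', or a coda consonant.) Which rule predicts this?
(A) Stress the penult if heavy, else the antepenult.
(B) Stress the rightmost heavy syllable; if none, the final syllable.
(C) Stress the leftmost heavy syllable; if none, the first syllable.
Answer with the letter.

Rule A → syllable 5 ✓.
Rule B → syllable 7 (observed: 5).
Rule C → syllable 3 (observed: 5).

A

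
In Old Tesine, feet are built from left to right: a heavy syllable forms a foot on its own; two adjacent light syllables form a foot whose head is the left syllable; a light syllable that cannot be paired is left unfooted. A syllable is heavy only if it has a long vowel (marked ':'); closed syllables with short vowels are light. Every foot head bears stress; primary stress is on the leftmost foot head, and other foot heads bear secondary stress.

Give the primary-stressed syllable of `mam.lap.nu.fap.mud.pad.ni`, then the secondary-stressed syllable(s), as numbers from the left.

Weights: 1 mam L, 2 lap L, 3 nu L, 4 fap L, 5 mud L, 6 pad L, 7 ni L.
Parse left to right (heavy = foot alone; LL = one foot; stranded L unfooted): (ˈmam.lap) (ˈnu.fap) (ˈmud.pad) ni.
Foot heads: 1, 3, 5.
Primary stress on the leftmost head = syllable 1.
Secondary stress on 3, 5: ˈmam.lap.ˌnu.fap.ˌmud.pad.ni.

primary 1, secondary 3, 5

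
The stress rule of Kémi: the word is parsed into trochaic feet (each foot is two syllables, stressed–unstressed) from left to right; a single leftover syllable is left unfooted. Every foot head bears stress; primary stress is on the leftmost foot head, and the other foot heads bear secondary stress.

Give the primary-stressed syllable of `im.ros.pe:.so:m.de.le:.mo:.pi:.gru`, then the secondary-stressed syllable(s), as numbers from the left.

primary 1, secondary 3, 5, 7

Parse left to right into trochaic (ˈσσ) feet: (ˈim.ros) (ˈpe:.so:m) (ˈde.le:) (ˈmo:.pi:) gru. Syllable 9 is left unfooted.
Foot heads (stressed positions): 1, 3, 5, 7.
End Rule Leftmost: primary stress on the leftmost head = syllable 1.
Secondary stress on 3, 5, 7: ˈim.ros.ˌpe:.so:m.ˌde.le:.ˌmo:.pi:.gru.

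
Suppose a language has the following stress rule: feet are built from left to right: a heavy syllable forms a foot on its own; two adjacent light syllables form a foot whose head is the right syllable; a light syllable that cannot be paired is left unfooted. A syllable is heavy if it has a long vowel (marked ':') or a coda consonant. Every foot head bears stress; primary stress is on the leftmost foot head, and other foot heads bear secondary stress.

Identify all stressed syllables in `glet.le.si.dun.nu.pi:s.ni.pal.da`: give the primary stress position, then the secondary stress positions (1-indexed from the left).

Weights: 1 glet H, 2 le L, 3 si L, 4 dun H, 5 nu L, 6 pi:s H, 7 ni L, 8 pal H, 9 da L.
Parse left to right (heavy = foot alone; LL = one foot; stranded L unfooted): (ˈglet) (le.ˈsi) (ˈdun) nu (ˈpi:s) ni (ˈpal) da.
Foot heads: 1, 3, 4, 6, 8.
Primary stress on the leftmost head = syllable 1.
Secondary stress on 3, 4, 6, 8: ˈglet.le.ˌsi.ˌdun.nu.ˌpi:s.ni.ˌpal.da.

primary 1, secondary 3, 4, 6, 8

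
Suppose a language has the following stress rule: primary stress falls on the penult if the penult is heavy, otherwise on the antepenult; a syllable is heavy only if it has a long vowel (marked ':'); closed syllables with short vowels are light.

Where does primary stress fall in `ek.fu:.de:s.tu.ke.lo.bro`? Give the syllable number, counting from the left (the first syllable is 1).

Weights: 5 ke L, 6 lo L, 7 bro L.
The penult (syllable 6, lo) is light, so stress falls on the antepenult (syllable 5, ke).
Primary stress: syllable 5 → ek.fu:.de:s.tu.ˈke.lo.bro.

5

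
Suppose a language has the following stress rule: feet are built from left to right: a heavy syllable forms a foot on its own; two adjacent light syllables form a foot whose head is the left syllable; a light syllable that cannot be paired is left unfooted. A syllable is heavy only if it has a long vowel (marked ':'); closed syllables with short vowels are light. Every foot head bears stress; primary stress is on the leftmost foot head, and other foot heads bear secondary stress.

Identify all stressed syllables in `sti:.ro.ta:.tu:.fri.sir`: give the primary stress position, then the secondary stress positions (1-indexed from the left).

Weights: 1 sti: H, 2 ro L, 3 ta: H, 4 tu: H, 5 fri L, 6 sir L.
Parse left to right (heavy = foot alone; LL = one foot; stranded L unfooted): (ˈsti:) ro (ˈta:) (ˈtu:) (ˈfri.sir).
Foot heads: 1, 3, 4, 5.
Primary stress on the leftmost head = syllable 1.
Secondary stress on 3, 4, 5: ˈsti:.ro.ˌta:.ˌtu:.ˌfri.sir.

primary 1, secondary 3, 4, 5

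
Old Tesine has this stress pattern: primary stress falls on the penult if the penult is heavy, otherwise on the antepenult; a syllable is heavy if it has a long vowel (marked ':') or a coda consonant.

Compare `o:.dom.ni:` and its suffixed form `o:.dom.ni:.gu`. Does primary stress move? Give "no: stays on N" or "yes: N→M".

Base `o:.dom.ni:` (3 syllables):
  Weights: 1 o: H, 2 dom H, 3 ni: H.
  The penult (syllable 2, dom) is heavy, so it takes stress.
  → primary stress on syllable 2.
Suffixed `o:.dom.ni:.gu` (4 syllables):
  Weights: 2 dom H, 3 ni: H, 4 gu L.
  The penult (syllable 3, ni:) is heavy, so it takes stress.
  → primary stress on syllable 3.

yes: 2→3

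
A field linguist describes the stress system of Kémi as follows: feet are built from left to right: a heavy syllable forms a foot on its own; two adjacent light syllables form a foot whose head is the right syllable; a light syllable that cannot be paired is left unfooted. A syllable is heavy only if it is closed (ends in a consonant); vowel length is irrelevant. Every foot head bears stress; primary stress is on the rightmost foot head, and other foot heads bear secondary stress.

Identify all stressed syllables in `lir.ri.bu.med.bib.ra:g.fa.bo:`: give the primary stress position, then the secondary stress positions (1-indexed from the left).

primary 8, secondary 1, 3, 4, 5, 6

Weights: 1 lir H, 2 ri L, 3 bu L, 4 med H, 5 bib H, 6 ra:g H, 7 fa L, 8 bo: L.
Parse left to right (heavy = foot alone; LL = one foot; stranded L unfooted): (ˈlir) (ri.ˈbu) (ˈmed) (ˈbib) (ˈra:g) (fa.ˈbo:).
Foot heads: 1, 3, 4, 5, 6, 8.
Primary stress on the rightmost head = syllable 8.
Secondary stress on 1, 3, 4, 5, 6: ˌlir.ri.ˌbu.ˌmed.ˌbib.ˌra:g.fa.ˈbo:.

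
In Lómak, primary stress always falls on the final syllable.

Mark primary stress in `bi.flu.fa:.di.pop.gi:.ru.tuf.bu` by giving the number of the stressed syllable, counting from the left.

The word has 9 syllables; the final syllable is syllable 9 (bu).
Primary stress: syllable 9 → bi.flu.fa:.di.pop.gi:.ru.tuf.ˈbu.

9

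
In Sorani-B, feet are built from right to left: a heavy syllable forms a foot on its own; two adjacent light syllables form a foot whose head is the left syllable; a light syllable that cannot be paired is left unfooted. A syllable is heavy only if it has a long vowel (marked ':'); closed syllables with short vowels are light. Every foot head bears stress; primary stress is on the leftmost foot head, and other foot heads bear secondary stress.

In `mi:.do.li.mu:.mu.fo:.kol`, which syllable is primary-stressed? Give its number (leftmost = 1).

Weights: 1 mi: H, 2 do L, 3 li L, 4 mu: H, 5 mu L, 6 fo: H, 7 kol L.
Parse right to left (heavy = foot alone; LL = one foot; stranded L unfooted): (ˈmi:) (ˈdo.li) (ˈmu:) mu (ˈfo:) kol.
Foot heads: 1, 2, 4, 6.
Primary stress on the leftmost head = syllable 1.
Primary stress: syllable 1 → ˈmi:.do.li.mu:.mu.fo:.kol.

1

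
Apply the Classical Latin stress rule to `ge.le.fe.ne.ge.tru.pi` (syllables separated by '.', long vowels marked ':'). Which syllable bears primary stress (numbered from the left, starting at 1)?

5

Classical Latin: stress the penult if heavy (long vowel or closed), else the antepenult.
Weights: 5 ge L, 6 tru L, 7 pi L.
The penult (syllable 6, tru) is light, so stress falls on the antepenult (syllable 5, ge).
Stress on syllable 5: ge.le.fe.ne.ˈge.tru.pi.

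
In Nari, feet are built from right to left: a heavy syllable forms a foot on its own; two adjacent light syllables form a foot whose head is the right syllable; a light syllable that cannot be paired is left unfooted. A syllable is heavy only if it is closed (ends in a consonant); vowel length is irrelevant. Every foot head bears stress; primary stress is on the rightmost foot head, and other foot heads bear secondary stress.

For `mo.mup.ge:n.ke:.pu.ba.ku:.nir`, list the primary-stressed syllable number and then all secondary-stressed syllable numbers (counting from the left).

Weights: 1 mo L, 2 mup H, 3 ge:n H, 4 ke: L, 5 pu L, 6 ba L, 7 ku: L, 8 nir H.
Parse right to left (heavy = foot alone; LL = one foot; stranded L unfooted): mo (ˈmup) (ˈge:n) (ke:.ˈpu) (ba.ˈku:) (ˈnir).
Foot heads: 2, 3, 5, 7, 8.
Primary stress on the rightmost head = syllable 8.
Secondary stress on 2, 3, 5, 7: mo.ˌmup.ˌge:n.ke:.ˌpu.ba.ˌku:.ˈnir.

primary 8, secondary 2, 3, 5, 7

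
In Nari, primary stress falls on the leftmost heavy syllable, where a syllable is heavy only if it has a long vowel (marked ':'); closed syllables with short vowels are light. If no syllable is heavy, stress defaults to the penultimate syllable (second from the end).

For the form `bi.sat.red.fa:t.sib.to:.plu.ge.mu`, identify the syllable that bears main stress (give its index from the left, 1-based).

4

Weights: 1 bi L, 2 sat L, 3 red L, 4 fa:t H, 5 sib L, 6 to: H, 7 plu L, 8 ge L, 9 mu L.
Heavy syllables in the domain: 4, 6. The leftmost is syllable 4 (fa:t).
Primary stress: syllable 4 → bi.sat.red.ˈfa:t.sib.to:.plu.ge.mu.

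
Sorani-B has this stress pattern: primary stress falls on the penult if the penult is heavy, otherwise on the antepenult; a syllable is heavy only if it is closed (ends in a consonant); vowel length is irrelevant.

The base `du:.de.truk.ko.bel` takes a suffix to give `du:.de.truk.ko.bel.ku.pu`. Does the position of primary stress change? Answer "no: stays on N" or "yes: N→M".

Base `du:.de.truk.ko.bel` (5 syllables):
  Weights: 3 truk H, 4 ko L, 5 bel H.
  The penult (syllable 4, ko) is light, so stress falls on the antepenult (syllable 3, truk).
  → primary stress on syllable 3.
Suffixed `du:.de.truk.ko.bel.ku.pu` (7 syllables):
  Weights: 5 bel H, 6 ku L, 7 pu L.
  The penult (syllable 6, ku) is light, so stress falls on the antepenult (syllable 5, bel).
  → primary stress on syllable 5.

yes: 3→5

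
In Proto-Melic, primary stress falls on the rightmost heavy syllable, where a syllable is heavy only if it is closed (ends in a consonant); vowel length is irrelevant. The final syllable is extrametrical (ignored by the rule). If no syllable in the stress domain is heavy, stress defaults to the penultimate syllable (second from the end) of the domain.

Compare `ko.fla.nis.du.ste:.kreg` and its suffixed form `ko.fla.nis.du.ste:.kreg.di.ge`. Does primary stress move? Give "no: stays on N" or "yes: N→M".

yes: 3→6

Base `ko.fla.nis.du.ste:.kreg` (6 syllables):
  The final syllable (6, kreg) is extrametrical; the stress domain is syllables 1–5.
  Weights: 1 ko L, 2 fla L, 3 nis H, 4 du L, 5 ste: L.
  Heavy syllables in the domain: 3. The rightmost is syllable 3 (nis).
  → primary stress on syllable 3.
Suffixed `ko.fla.nis.du.ste:.kreg.di.ge` (8 syllables):
  The final syllable (8, ge) is extrametrical; the stress domain is syllables 1–7.
  Weights: 1 ko L, 2 fla L, 3 nis H, 4 du L, 5 ste: L, 6 kreg H, 7 di L.
  Heavy syllables in the domain: 3, 6. The rightmost is syllable 6 (kreg).
  → primary stress on syllable 6.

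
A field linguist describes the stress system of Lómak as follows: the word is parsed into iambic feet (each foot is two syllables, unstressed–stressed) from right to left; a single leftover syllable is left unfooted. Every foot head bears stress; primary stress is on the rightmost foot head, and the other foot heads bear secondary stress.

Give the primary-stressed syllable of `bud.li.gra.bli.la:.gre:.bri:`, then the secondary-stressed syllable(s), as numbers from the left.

Parse right to left into iambic (σˈσ) feet: bud (li.ˈgra) (bli.ˈla:) (gre:.ˈbri:). Syllable 1 is left unfooted.
Foot heads (stressed positions): 3, 5, 7.
End Rule Rightmost: primary stress on the rightmost head = syllable 7.
Secondary stress on 3, 5: bud.li.ˌgra.bli.ˌla:.gre:.ˈbri:.

primary 7, secondary 3, 5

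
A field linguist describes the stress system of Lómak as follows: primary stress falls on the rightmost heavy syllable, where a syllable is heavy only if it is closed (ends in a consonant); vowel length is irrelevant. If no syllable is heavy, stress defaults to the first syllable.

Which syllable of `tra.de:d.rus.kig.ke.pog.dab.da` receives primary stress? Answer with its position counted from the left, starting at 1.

7

Weights: 1 tra L, 2 de:d H, 3 rus H, 4 kig H, 5 ke L, 6 pog H, 7 dab H, 8 da L.
Heavy syllables in the domain: 2, 3, 4, 6, 7. The rightmost is syllable 7 (dab).
Primary stress: syllable 7 → tra.de:d.rus.kig.ke.pog.ˈdab.da.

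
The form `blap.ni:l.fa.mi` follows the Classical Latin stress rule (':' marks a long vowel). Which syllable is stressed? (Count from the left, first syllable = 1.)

Classical Latin: stress the penult if heavy (long vowel or closed), else the antepenult.
Weights: 2 ni:l H, 3 fa L, 4 mi L.
The penult (syllable 3, fa) is light, so stress falls on the antepenult (syllable 2, ni:l).
Stress on syllable 2: blap.ˈni:l.fa.mi.

2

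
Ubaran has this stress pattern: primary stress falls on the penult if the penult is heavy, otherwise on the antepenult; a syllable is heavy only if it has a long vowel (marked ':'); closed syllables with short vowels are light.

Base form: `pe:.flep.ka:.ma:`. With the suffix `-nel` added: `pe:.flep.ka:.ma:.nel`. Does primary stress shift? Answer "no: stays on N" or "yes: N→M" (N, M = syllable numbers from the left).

Base `pe:.flep.ka:.ma:` (4 syllables):
  Weights: 2 flep L, 3 ka: H, 4 ma: H.
  The penult (syllable 3, ka:) is heavy, so it takes stress.
  → primary stress on syllable 3.
Suffixed `pe:.flep.ka:.ma:.nel` (5 syllables):
  Weights: 3 ka: H, 4 ma: H, 5 nel L.
  The penult (syllable 4, ma:) is heavy, so it takes stress.
  → primary stress on syllable 4.

yes: 3→4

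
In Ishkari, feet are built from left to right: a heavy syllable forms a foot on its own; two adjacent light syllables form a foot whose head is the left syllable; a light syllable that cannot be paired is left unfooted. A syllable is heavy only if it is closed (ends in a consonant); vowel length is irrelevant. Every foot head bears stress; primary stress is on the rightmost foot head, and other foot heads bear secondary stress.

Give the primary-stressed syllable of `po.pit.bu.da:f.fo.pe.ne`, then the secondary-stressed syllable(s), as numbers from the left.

Weights: 1 po L, 2 pit H, 3 bu L, 4 da:f H, 5 fo L, 6 pe L, 7 ne L.
Parse left to right (heavy = foot alone; LL = one foot; stranded L unfooted): po (ˈpit) bu (ˈda:f) (ˈfo.pe) ne.
Foot heads: 2, 4, 5.
Primary stress on the rightmost head = syllable 5.
Secondary stress on 2, 4: po.ˌpit.bu.ˌda:f.ˈfo.pe.ne.

primary 5, secondary 2, 4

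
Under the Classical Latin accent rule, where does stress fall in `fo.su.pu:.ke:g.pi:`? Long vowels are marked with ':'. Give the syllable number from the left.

4

Classical Latin: stress the penult if heavy (long vowel or closed), else the antepenult.
Weights: 3 pu: H, 4 ke:g H, 5 pi: H.
The penult (syllable 4, ke:g) is heavy, so it takes stress.
Stress on syllable 4: fo.su.pu:.ˈke:g.pi:.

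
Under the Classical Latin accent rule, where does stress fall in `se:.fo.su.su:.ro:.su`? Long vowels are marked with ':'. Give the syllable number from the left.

5

Classical Latin: stress the penult if heavy (long vowel or closed), else the antepenult.
Weights: 4 su: H, 5 ro: H, 6 su L.
The penult (syllable 5, ro:) is heavy, so it takes stress.
Stress on syllable 5: se:.fo.su.su:.ˈro:.su.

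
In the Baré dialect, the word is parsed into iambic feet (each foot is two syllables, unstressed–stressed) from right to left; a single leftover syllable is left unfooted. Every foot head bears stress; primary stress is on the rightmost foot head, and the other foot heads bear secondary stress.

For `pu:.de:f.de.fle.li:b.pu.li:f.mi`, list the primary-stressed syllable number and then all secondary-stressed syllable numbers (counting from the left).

Parse right to left into iambic (σˈσ) feet: (pu:.ˈde:f) (de.ˈfle) (li:b.ˈpu) (li:f.ˈmi).
Foot heads (stressed positions): 2, 4, 6, 8.
End Rule Rightmost: primary stress on the rightmost head = syllable 8.
Secondary stress on 2, 4, 6: pu:.ˌde:f.de.ˌfle.li:b.ˌpu.li:f.ˈmi.

primary 8, secondary 2, 4, 6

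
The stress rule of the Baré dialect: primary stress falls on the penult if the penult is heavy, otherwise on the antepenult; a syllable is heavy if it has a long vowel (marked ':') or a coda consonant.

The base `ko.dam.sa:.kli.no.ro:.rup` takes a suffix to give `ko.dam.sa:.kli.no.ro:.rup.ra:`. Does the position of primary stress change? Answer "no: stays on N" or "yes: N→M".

Base `ko.dam.sa:.kli.no.ro:.rup` (7 syllables):
  Weights: 5 no L, 6 ro: H, 7 rup H.
  The penult (syllable 6, ro:) is heavy, so it takes stress.
  → primary stress on syllable 6.
Suffixed `ko.dam.sa:.kli.no.ro:.rup.ra:` (8 syllables):
  Weights: 6 ro: H, 7 rup H, 8 ra: H.
  The penult (syllable 7, rup) is heavy, so it takes stress.
  → primary stress on syllable 7.

yes: 6→7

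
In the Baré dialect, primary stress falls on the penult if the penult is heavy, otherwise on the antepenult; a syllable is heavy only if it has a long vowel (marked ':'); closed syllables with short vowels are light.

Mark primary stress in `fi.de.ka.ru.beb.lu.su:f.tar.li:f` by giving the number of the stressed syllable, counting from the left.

7

Weights: 7 su:f H, 8 tar L, 9 li:f H.
The penult (syllable 8, tar) is light, so stress falls on the antepenult (syllable 7, su:f).
Primary stress: syllable 7 → fi.de.ka.ru.beb.lu.ˈsu:f.tar.li:f.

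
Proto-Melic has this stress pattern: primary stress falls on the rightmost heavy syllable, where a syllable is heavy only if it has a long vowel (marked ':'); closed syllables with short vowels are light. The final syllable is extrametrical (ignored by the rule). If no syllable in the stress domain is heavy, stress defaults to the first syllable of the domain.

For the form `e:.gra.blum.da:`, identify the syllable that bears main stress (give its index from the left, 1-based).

The final syllable (4, da:) is extrametrical; the stress domain is syllables 1–3.
Weights: 1 e: H, 2 gra L, 3 blum L.
Heavy syllables in the domain: 1. The rightmost is syllable 1 (e:).
Primary stress: syllable 1 → ˈe:.gra.blum.da:.

1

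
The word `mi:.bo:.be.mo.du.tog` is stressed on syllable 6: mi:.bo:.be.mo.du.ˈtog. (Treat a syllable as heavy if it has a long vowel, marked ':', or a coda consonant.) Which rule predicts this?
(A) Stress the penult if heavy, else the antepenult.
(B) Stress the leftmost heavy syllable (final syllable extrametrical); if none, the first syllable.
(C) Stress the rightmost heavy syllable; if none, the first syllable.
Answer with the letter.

Rule A → syllable 4 (observed: 6).
Rule B → syllable 1 (observed: 6).
Rule C → syllable 6 ✓.

C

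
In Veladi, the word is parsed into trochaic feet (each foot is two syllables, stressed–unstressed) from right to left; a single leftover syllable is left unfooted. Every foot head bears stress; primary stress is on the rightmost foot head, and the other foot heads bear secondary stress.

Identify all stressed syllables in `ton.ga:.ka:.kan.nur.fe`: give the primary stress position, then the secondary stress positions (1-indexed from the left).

Parse right to left into trochaic (ˈσσ) feet: (ˈton.ga:) (ˈka:.kan) (ˈnur.fe).
Foot heads (stressed positions): 1, 3, 5.
End Rule Rightmost: primary stress on the rightmost head = syllable 5.
Secondary stress on 1, 3: ˌton.ga:.ˌka:.kan.ˈnur.fe.

primary 5, secondary 1, 3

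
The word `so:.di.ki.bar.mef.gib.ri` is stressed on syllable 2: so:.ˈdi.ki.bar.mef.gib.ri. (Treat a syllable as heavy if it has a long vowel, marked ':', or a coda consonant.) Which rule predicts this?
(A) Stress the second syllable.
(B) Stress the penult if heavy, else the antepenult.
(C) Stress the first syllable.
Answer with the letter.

A

Rule A → syllable 2 ✓.
Rule B → syllable 6 (observed: 2).
Rule C → syllable 1 (observed: 2).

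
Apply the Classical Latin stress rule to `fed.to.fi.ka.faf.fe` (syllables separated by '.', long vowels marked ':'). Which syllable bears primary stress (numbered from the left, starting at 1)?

Classical Latin: stress the penult if heavy (long vowel or closed), else the antepenult.
Weights: 4 ka L, 5 faf H, 6 fe L.
The penult (syllable 5, faf) is heavy, so it takes stress.
Stress on syllable 5: fed.to.fi.ka.ˈfaf.fe.

5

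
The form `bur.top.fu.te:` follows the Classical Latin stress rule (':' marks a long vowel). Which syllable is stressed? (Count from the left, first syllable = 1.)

2

Classical Latin: stress the penult if heavy (long vowel or closed), else the antepenult.
Weights: 2 top H, 3 fu L, 4 te: H.
The penult (syllable 3, fu) is light, so stress falls on the antepenult (syllable 2, top).
Stress on syllable 2: bur.ˈtop.fu.te:.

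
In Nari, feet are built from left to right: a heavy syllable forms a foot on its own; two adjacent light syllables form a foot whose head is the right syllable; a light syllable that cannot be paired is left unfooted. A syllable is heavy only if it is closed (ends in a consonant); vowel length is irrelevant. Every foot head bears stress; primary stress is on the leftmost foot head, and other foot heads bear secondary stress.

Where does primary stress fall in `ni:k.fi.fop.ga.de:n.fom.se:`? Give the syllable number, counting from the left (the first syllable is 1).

1

Weights: 1 ni:k H, 2 fi L, 3 fop H, 4 ga L, 5 de:n H, 6 fom H, 7 se: L.
Parse left to right (heavy = foot alone; LL = one foot; stranded L unfooted): (ˈni:k) fi (ˈfop) ga (ˈde:n) (ˈfom) se:.
Foot heads: 1, 3, 5, 6.
Primary stress on the leftmost head = syllable 1.
Primary stress: syllable 1 → ˈni:k.fi.fop.ga.de:n.fom.se:.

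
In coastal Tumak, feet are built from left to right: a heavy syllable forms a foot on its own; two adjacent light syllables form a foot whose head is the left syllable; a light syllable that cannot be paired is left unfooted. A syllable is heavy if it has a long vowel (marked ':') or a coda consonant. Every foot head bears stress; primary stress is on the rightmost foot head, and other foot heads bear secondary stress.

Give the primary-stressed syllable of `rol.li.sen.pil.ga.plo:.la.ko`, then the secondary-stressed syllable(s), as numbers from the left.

Weights: 1 rol H, 2 li L, 3 sen H, 4 pil H, 5 ga L, 6 plo: H, 7 la L, 8 ko L.
Parse left to right (heavy = foot alone; LL = one foot; stranded L unfooted): (ˈrol) li (ˈsen) (ˈpil) ga (ˈplo:) (ˈla.ko).
Foot heads: 1, 3, 4, 6, 7.
Primary stress on the rightmost head = syllable 7.
Secondary stress on 1, 3, 4, 6: ˌrol.li.ˌsen.ˌpil.ga.ˌplo:.ˈla.ko.

primary 7, secondary 1, 3, 4, 6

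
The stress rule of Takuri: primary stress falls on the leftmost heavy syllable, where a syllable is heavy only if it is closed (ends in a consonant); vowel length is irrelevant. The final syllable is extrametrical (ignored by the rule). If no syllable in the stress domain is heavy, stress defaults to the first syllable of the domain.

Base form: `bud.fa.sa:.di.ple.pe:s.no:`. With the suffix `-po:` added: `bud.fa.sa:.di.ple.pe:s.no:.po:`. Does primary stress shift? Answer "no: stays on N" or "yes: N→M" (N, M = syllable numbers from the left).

no: stays on 1

Base `bud.fa.sa:.di.ple.pe:s.no:` (7 syllables):
  The final syllable (7, no:) is extrametrical; the stress domain is syllables 1–6.
  Weights: 1 bud H, 2 fa L, 3 sa: L, 4 di L, 5 ple L, 6 pe:s H.
  Heavy syllables in the domain: 1, 6. The leftmost is syllable 1 (bud).
  → primary stress on syllable 1.
Suffixed `bud.fa.sa:.di.ple.pe:s.no:.po:` (8 syllables):
  The final syllable (8, po:) is extrametrical; the stress domain is syllables 1–7.
  Weights: 1 bud H, 2 fa L, 3 sa: L, 4 di L, 5 ple L, 6 pe:s H, 7 no: L.
  Heavy syllables in the domain: 1, 6. The leftmost is syllable 1 (bud).
  → primary stress on syllable 1.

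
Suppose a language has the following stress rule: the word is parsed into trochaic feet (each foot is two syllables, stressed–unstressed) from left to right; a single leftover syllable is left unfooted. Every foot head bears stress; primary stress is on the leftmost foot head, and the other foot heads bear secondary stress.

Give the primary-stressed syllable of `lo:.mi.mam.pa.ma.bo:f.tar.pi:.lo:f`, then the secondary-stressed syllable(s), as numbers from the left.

primary 1, secondary 3, 5, 7

Parse left to right into trochaic (ˈσσ) feet: (ˈlo:.mi) (ˈmam.pa) (ˈma.bo:f) (ˈtar.pi:) lo:f. Syllable 9 is left unfooted.
Foot heads (stressed positions): 1, 3, 5, 7.
End Rule Leftmost: primary stress on the leftmost head = syllable 1.
Secondary stress on 3, 5, 7: ˈlo:.mi.ˌmam.pa.ˌma.bo:f.ˌtar.pi:.lo:f.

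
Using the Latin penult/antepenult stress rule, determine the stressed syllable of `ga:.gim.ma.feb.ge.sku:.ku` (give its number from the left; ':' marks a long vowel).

Classical Latin: stress the penult if heavy (long vowel or closed), else the antepenult.
Weights: 5 ge L, 6 sku: H, 7 ku L.
The penult (syllable 6, sku:) is heavy, so it takes stress.
Stress on syllable 6: ga:.gim.ma.feb.ge.ˈsku:.ku.

6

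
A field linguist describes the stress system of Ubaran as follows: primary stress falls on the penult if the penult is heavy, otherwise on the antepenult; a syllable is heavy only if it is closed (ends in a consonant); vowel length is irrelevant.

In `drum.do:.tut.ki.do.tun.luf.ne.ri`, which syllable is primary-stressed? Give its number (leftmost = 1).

Weights: 7 luf H, 8 ne L, 9 ri L.
The penult (syllable 8, ne) is light, so stress falls on the antepenult (syllable 7, luf).
Primary stress: syllable 7 → drum.do:.tut.ki.do.tun.ˈluf.ne.ri.

7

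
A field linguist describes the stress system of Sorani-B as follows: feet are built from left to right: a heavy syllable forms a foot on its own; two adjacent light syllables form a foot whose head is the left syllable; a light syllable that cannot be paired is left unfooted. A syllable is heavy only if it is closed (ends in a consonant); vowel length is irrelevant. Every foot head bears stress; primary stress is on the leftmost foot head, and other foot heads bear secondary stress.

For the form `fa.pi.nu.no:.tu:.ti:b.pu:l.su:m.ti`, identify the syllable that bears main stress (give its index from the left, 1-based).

Weights: 1 fa L, 2 pi L, 3 nu L, 4 no: L, 5 tu: L, 6 ti:b H, 7 pu:l H, 8 su:m H, 9 ti L.
Parse left to right (heavy = foot alone; LL = one foot; stranded L unfooted): (ˈfa.pi) (ˈnu.no:) tu: (ˈti:b) (ˈpu:l) (ˈsu:m) ti.
Foot heads: 1, 3, 6, 7, 8.
Primary stress on the leftmost head = syllable 1.
Primary stress: syllable 1 → ˈfa.pi.nu.no:.tu:.ti:b.pu:l.su:m.ti.

1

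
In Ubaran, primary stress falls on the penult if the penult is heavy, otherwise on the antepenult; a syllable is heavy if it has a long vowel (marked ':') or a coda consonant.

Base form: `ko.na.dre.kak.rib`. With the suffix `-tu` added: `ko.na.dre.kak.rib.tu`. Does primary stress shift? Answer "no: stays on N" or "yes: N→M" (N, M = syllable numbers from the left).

Base `ko.na.dre.kak.rib` (5 syllables):
  Weights: 3 dre L, 4 kak H, 5 rib H.
  The penult (syllable 4, kak) is heavy, so it takes stress.
  → primary stress on syllable 4.
Suffixed `ko.na.dre.kak.rib.tu` (6 syllables):
  Weights: 4 kak H, 5 rib H, 6 tu L.
  The penult (syllable 5, rib) is heavy, so it takes stress.
  → primary stress on syllable 5.

yes: 4→5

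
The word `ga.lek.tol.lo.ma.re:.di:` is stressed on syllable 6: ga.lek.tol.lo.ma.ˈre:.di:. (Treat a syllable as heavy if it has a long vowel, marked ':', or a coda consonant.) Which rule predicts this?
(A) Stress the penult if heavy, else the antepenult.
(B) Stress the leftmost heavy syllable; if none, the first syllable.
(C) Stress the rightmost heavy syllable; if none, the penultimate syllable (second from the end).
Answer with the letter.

Rule A → syllable 6 ✓.
Rule B → syllable 2 (observed: 6).
Rule C → syllable 7 (observed: 6).

A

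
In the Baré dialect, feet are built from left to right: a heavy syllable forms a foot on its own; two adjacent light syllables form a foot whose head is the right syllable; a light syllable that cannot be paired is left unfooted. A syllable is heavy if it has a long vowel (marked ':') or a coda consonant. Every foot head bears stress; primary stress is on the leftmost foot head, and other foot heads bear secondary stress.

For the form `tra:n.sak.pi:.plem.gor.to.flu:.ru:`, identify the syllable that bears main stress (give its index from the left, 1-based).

1

Weights: 1 tra:n H, 2 sak H, 3 pi: H, 4 plem H, 5 gor H, 6 to L, 7 flu: H, 8 ru: H.
Parse left to right (heavy = foot alone; LL = one foot; stranded L unfooted): (ˈtra:n) (ˈsak) (ˈpi:) (ˈplem) (ˈgor) to (ˈflu:) (ˈru:).
Foot heads: 1, 2, 3, 4, 5, 7, 8.
Primary stress on the leftmost head = syllable 1.
Primary stress: syllable 1 → ˈtra:n.sak.pi:.plem.gor.to.flu:.ru:.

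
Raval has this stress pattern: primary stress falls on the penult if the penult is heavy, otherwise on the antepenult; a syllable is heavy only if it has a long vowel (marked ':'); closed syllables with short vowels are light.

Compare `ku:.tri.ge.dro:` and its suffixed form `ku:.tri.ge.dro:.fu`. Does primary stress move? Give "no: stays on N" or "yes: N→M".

Base `ku:.tri.ge.dro:` (4 syllables):
  Weights: 2 tri L, 3 ge L, 4 dro: H.
  The penult (syllable 3, ge) is light, so stress falls on the antepenult (syllable 2, tri).
  → primary stress on syllable 2.
Suffixed `ku:.tri.ge.dro:.fu` (5 syllables):
  Weights: 3 ge L, 4 dro: H, 5 fu L.
  The penult (syllable 4, dro:) is heavy, so it takes stress.
  → primary stress on syllable 4.

yes: 2→4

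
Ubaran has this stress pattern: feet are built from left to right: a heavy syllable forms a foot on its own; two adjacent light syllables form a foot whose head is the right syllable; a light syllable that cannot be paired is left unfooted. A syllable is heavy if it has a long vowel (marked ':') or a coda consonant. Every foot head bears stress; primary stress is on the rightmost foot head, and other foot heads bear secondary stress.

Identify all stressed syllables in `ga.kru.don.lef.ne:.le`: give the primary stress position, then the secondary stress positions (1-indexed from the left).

Weights: 1 ga L, 2 kru L, 3 don H, 4 lef H, 5 ne: H, 6 le L.
Parse left to right (heavy = foot alone; LL = one foot; stranded L unfooted): (ga.ˈkru) (ˈdon) (ˈlef) (ˈne:) le.
Foot heads: 2, 3, 4, 5.
Primary stress on the rightmost head = syllable 5.
Secondary stress on 2, 3, 4: ga.ˌkru.ˌdon.ˌlef.ˈne:.le.

primary 5, secondary 2, 3, 4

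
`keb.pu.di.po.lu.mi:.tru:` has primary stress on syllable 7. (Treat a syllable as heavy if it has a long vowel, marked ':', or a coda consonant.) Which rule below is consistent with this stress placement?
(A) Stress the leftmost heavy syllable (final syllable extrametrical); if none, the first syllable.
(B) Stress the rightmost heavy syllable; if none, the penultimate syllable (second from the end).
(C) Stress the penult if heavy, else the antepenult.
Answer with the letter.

Rule A → syllable 1 (observed: 7).
Rule B → syllable 7 ✓.
Rule C → syllable 6 (observed: 7).

B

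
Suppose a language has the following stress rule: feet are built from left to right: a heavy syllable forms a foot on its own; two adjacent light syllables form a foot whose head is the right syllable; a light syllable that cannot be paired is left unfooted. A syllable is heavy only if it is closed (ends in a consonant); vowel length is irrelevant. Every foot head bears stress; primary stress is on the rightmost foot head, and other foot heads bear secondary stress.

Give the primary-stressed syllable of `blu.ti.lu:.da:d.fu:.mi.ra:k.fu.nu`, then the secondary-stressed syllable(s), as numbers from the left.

Weights: 1 blu L, 2 ti L, 3 lu: L, 4 da:d H, 5 fu: L, 6 mi L, 7 ra:k H, 8 fu L, 9 nu L.
Parse left to right (heavy = foot alone; LL = one foot; stranded L unfooted): (blu.ˈti) lu: (ˈda:d) (fu:.ˈmi) (ˈra:k) (fu.ˈnu).
Foot heads: 2, 4, 6, 7, 9.
Primary stress on the rightmost head = syllable 9.
Secondary stress on 2, 4, 6, 7: blu.ˌti.lu:.ˌda:d.fu:.ˌmi.ˌra:k.fu.ˈnu.

primary 9, secondary 2, 4, 6, 7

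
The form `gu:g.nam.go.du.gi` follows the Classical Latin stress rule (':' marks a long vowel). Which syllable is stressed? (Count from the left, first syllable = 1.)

Classical Latin: stress the penult if heavy (long vowel or closed), else the antepenult.
Weights: 3 go L, 4 du L, 5 gi L.
The penult (syllable 4, du) is light, so stress falls on the antepenult (syllable 3, go).
Stress on syllable 3: gu:g.nam.ˈgo.du.gi.

3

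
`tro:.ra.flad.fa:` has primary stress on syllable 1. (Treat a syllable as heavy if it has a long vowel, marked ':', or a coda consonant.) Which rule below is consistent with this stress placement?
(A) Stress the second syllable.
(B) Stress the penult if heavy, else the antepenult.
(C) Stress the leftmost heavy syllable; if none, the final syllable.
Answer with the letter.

C

Rule A → syllable 2 (observed: 1).
Rule B → syllable 3 (observed: 1).
Rule C → syllable 1 ✓.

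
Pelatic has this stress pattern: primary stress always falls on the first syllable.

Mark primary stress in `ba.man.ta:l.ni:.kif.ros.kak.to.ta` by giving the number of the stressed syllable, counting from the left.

1

The word has 9 syllables; the first syllable is syllable 1 (ba).
Primary stress: syllable 1 → ˈba.man.ta:l.ni:.kif.ros.kak.to.ta.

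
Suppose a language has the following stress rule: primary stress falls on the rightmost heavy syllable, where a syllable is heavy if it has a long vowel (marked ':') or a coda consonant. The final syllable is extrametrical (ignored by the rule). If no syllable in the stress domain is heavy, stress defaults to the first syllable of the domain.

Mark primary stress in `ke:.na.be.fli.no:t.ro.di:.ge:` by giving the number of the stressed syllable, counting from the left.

7

The final syllable (8, ge:) is extrametrical; the stress domain is syllables 1–7.
Weights: 1 ke: H, 2 na L, 3 be L, 4 fli L, 5 no:t H, 6 ro L, 7 di: H.
Heavy syllables in the domain: 1, 5, 7. The rightmost is syllable 7 (di:).
Primary stress: syllable 7 → ke:.na.be.fli.no:t.ro.ˈdi:.ge:.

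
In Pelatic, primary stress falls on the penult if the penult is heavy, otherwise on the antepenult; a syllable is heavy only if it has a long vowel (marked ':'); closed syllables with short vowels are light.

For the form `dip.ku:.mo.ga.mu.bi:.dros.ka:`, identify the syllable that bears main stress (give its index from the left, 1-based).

Weights: 6 bi: H, 7 dros L, 8 ka: H.
The penult (syllable 7, dros) is light, so stress falls on the antepenult (syllable 6, bi:).
Primary stress: syllable 6 → dip.ku:.mo.ga.mu.ˈbi:.dros.ka:.

6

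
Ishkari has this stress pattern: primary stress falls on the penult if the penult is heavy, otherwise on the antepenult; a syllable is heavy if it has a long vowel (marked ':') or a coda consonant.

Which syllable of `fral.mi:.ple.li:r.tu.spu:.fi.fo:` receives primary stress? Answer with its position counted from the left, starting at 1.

6

Weights: 6 spu: H, 7 fi L, 8 fo: H.
The penult (syllable 7, fi) is light, so stress falls on the antepenult (syllable 6, spu:).
Primary stress: syllable 6 → fral.mi:.ple.li:r.tu.ˈspu:.fi.fo:.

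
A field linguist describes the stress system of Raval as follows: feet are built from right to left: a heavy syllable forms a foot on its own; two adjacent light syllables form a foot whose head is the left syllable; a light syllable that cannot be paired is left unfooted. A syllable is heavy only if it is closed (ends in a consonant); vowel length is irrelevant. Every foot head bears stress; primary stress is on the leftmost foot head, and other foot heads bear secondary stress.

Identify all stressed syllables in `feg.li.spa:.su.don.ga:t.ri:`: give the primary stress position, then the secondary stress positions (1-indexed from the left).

Weights: 1 feg H, 2 li L, 3 spa: L, 4 su L, 5 don H, 6 ga:t H, 7 ri: L.
Parse right to left (heavy = foot alone; LL = one foot; stranded L unfooted): (ˈfeg) li (ˈspa:.su) (ˈdon) (ˈga:t) ri:.
Foot heads: 1, 3, 5, 6.
Primary stress on the leftmost head = syllable 1.
Secondary stress on 3, 5, 6: ˈfeg.li.ˌspa:.su.ˌdon.ˌga:t.ri:.

primary 1, secondary 3, 5, 6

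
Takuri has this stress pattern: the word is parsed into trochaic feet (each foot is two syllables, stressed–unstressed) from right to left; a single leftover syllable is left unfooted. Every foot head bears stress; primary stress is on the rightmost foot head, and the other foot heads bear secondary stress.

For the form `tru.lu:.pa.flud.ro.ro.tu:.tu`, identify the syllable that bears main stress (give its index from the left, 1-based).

Parse right to left into trochaic (ˈσσ) feet: (ˈtru.lu:) (ˈpa.flud) (ˈro.ro) (ˈtu:.tu).
Foot heads (stressed positions): 1, 3, 5, 7.
End Rule Rightmost: primary stress on the rightmost head = syllable 7.
Primary stress: syllable 7 → tru.lu:.pa.flud.ro.ro.ˈtu:.tu.

7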